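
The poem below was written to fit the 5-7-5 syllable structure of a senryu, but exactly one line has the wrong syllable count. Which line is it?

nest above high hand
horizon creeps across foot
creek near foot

Line 3

Line 1: nest (1), above (2), high (1), hand (1) → 5 ✓
Line 2: horizon (3), creeps (1), across (2), foot (1) → 7 ✓
Line 3: creek (1), near (1), foot (1) → 3 (expected 5)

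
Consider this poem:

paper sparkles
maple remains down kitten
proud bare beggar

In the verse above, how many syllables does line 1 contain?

Line 1: paper(2) + sparkles(2) = 4

4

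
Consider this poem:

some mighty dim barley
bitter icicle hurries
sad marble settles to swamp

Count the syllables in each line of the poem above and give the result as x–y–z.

Line 1: some(1) + mighty(2) + dim(1) + barley(2) = 6
Line 2: bitter(2) + icicle(3) + hurries(2) = 7
Line 3: sad(1) + marble(2) + settles(2) + to(1) + swamp(1) = 7

6–7–7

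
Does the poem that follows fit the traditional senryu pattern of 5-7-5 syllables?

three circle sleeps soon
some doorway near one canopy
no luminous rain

No

Line 1: three (1), circle (2), sleeps (1), soon (1) → 5 ✓
Line 2: some (1), doorway (2), near (1), one (1), canopy (3) → 8 (expected 7)
Line 3: no (1), luminous (3), rain (1) → 5 ✓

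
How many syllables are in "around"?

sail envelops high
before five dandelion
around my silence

"around" has 2 syllables.

2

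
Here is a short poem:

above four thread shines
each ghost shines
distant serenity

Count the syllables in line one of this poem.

5

Line one: above (2), four (1), thread (1), shines (1) → 5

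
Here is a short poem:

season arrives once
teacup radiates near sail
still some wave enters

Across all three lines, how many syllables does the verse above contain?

17

Line 1: "season arrives once": 2+2+1 = 5
Line 2: "teacup radiates near sail": 2+3+1+1 = 7
Line 3: "still some wave enters": 1+1+1+2 = 5
Total: 5 + 7 + 5 = 17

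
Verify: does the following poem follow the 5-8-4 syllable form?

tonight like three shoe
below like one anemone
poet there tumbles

Line 1: "tonight like three shoe": 2+1+1+1 = 5 ✓
Line 2: "below like one anemone": 2+1+1+4 = 8 ✓
Line 3: "poet there tumbles": 2+1+2 = 5 (expected 4)

No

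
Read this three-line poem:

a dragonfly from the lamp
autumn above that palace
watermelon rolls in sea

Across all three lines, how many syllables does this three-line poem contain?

21

Line 1: a(1) + dragonfly(3) + from(1) + the(1) + lamp(1) = 7
Line 2: autumn(2) + above(2) + that(1) + palace(2) = 7
Line 3: watermelon(4) + rolls(1) + in(1) + sea(1) = 7
Total: 7 + 7 + 7 = 21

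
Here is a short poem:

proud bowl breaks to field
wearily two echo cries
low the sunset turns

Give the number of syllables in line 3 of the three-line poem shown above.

5

Line 3: low(1) + the(1) + sunset(2) + turns(1) = 5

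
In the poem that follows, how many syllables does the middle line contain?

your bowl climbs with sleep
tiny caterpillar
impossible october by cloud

The middle line: "tiny caterpillar": 2+4 = 6

6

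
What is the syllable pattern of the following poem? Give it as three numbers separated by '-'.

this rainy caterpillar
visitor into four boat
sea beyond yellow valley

7-7-7

Line 1: this (1), rainy (2), caterpillar (4) → 7
Line 2: visitor (3), into (2), four (1), boat (1) → 7
Line 3: sea (1), beyond (2), yellow (2), valley (2) → 7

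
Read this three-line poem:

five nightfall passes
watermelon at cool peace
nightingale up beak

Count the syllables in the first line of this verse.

5

The first line: "five nightfall passes": 1+2+2 = 5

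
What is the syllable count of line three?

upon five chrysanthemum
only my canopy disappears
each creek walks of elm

Line three: "each creek walks of elm": 1+1+1+1+1 = 5

5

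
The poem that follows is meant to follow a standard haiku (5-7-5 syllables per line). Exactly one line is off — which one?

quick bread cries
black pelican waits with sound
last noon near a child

Line 1: quick (1), bread (1), cries (1) → 3 (expected 5)
Line 2: black (1), pelican (3), waits (1), with (1), sound (1) → 7 ✓
Line 3: last (1), noon (1), near (1), a (1), child (1) → 5 ✓

Line 1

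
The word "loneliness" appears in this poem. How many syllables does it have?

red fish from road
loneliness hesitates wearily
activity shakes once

3

"loneliness" has 3 syllables.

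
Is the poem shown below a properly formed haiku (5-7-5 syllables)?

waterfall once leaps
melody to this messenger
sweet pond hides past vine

No

Line 1: waterfall (3), once (1), leaps (1) → 5 ✓
Line 2: melody (3), to (1), this (1), messenger (3) → 8 (expected 7)
Line 3: sweet (1), pond (1), hides (1), past (1), vine (1) → 5 ✓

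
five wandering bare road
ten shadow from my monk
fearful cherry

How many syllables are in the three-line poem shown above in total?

16

Line 1: five(1) + wandering(3) + bare(1) + road(1) = 6
Line 2: ten(1) + shadow(2) + from(1) + my(1) + monk(1) = 6
Line 3: fearful(2) + cherry(2) = 4
Total: 6 + 6 + 4 = 16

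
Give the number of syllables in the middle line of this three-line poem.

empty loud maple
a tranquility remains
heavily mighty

The middle line: "a tranquility remains": 1+4+2 = 7

7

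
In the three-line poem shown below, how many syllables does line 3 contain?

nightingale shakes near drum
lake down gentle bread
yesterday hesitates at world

Line 3: yesterday (3), hesitates (3), at (1), world (1) → 8

8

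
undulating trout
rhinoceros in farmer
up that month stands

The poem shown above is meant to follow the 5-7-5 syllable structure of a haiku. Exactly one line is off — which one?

The third line

Line 1: undulating (4), trout (1) → 5 ✓
Line 2: rhinoceros (4), in (1), farmer (2) → 7 ✓
Line 3: up (1), that (1), month (1), stands (1) → 4 (expected 5)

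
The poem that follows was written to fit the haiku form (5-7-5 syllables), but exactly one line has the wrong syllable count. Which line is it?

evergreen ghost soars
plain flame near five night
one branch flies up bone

Line 1: evergreen(3) + ghost(1) + soars(1) = 5 ✓
Line 2: plain(1) + flame(1) + near(1) + five(1) + night(1) = 5 (expected 7)
Line 3: one(1) + branch(1) + flies(1) + up(1) + bone(1) = 5 ✓

The second line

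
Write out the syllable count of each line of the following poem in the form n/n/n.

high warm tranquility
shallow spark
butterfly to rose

Line 1: high(1) + warm(1) + tranquility(4) = 6
Line 2: shallow(2) + spark(1) = 3
Line 3: butterfly(3) + to(1) + rose(1) = 5

6/3/5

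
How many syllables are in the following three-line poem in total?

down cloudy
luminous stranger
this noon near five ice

13

Line 1: down(1) + cloudy(2) = 3
Line 2: luminous(3) + stranger(2) = 5
Line 3: this(1) + noon(1) + near(1) + five(1) + ice(1) = 5
Total: 3 + 5 + 5 = 13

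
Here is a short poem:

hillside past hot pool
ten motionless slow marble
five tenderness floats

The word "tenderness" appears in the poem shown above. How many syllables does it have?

3

"tenderness" has 3 syllables.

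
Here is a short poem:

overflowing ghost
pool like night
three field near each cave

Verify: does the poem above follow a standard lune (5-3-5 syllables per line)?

Yes

Line 1: "overflowing ghost": 4+1 = 5 ✓
Line 2: "pool like night": 1+1+1 = 3 ✓
Line 3: "three field near each cave": 1+1+1+1+1 = 5 ✓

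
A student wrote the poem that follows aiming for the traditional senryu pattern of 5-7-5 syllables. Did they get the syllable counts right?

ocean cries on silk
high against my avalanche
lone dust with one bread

Line 1: "ocean cries on silk": 2+1+1+1 = 5 ✓
Line 2: "high against my avalanche": 1+2+1+3 = 7 ✓
Line 3: "lone dust with one bread": 1+1+1+1+1 = 5 ✓

Yes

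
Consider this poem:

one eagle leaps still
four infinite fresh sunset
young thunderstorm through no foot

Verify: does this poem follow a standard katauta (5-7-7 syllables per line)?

Yes

Line 1: one(1) + eagle(2) + leaps(1) + still(1) = 5 ✓
Line 2: four(1) + infinite(3) + fresh(1) + sunset(2) = 7 ✓
Line 3: young(1) + thunderstorm(3) + through(1) + no(1) + foot(1) = 7 ✓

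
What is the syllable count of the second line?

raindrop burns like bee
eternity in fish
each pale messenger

The second line: eternity(4) + in(1) + fish(1) = 6

6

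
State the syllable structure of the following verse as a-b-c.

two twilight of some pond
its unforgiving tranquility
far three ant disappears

6-9-6

Line 1: "two twilight of some pond": 1+2+1+1+1 = 6
Line 2: "its unforgiving tranquility": 1+4+4 = 9
Line 3: "far three ant disappears": 1+1+1+3 = 6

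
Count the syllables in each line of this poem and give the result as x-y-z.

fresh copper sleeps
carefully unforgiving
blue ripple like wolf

Line 1: fresh(1) + copper(2) + sleeps(1) = 4
Line 2: carefully(3) + unforgiving(4) = 7
Line 3: blue(1) + ripple(2) + like(1) + wolf(1) = 5

4-7-5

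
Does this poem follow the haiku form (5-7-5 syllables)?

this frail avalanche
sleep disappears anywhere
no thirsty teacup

Yes

Line 1: "this frail avalanche": 1+1+3 = 5 ✓
Line 2: "sleep disappears anywhere": 1+3+3 = 7 ✓
Line 3: "no thirsty teacup": 1+2+2 = 5 ✓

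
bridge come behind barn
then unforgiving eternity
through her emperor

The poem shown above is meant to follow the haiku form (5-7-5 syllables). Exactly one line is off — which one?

The second line

Line 1: bridge(1) + come(1) + behind(2) + barn(1) = 5 ✓
Line 2: then(1) + unforgiving(4) + eternity(4) = 9 (expected 7)
Line 3: through(1) + her(1) + emperor(3) = 5 ✓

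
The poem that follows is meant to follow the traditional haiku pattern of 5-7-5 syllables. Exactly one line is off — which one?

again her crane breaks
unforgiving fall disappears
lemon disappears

Line 2

Line 1: "again her crane breaks": 2+1+1+1 = 5 ✓
Line 2: "unforgiving fall disappears": 4+1+3 = 8 (expected 7)
Line 3: "lemon disappears": 2+3 = 5 ✓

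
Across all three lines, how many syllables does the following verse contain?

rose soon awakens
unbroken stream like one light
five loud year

Line 1: "rose soon awakens": 1+1+3 = 5
Line 2: "unbroken stream like one light": 3+1+1+1+1 = 7
Line 3: "five loud year": 1+1+1 = 3
Total: 5 + 7 + 3 = 15

15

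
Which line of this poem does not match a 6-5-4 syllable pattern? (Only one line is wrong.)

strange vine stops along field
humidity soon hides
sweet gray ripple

The second line

Line 1: strange (1), vine (1), stops (1), along (2), field (1) → 6 ✓
Line 2: humidity (4), soon (1), hides (1) → 6 (expected 5)
Line 3: sweet (1), gray (1), ripple (2) → 4 ✓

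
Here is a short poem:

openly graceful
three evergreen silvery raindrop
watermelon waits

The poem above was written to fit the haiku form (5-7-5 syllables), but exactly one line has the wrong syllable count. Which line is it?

The second line

Line 1: "openly graceful": 3+2 = 5 ✓
Line 2: "three evergreen silvery raindrop": 1+3+3+2 = 9 (expected 7)
Line 3: "watermelon waits": 4+1 = 5 ✓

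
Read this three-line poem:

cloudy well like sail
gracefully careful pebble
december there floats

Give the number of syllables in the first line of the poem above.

The first line: cloudy(2) + well(1) + like(1) + sail(1) = 5

5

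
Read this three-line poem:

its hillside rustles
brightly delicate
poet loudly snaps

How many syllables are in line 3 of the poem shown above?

5

Line 3: poet(2) + loudly(2) + snaps(1) = 5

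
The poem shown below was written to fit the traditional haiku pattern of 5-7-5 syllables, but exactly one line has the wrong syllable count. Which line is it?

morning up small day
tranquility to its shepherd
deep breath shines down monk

Line 1: morning (2), up (1), small (1), day (1) → 5 ✓
Line 2: tranquility (4), to (1), its (1), shepherd (2) → 8 (expected 7)
Line 3: deep (1), breath (1), shines (1), down (1), monk (1) → 5 ✓

Line 2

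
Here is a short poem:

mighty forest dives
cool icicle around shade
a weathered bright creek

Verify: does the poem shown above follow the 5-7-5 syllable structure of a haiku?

Yes

Line 1: "mighty forest dives": 2+2+1 = 5 ✓
Line 2: "cool icicle around shade": 1+3+2+1 = 7 ✓
Line 3: "a weathered bright creek": 1+2+1+1 = 5 ✓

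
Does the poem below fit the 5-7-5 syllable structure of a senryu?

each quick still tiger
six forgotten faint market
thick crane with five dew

Yes

Line 1: each (1), quick (1), still (1), tiger (2) → 5 ✓
Line 2: six (1), forgotten (3), faint (1), market (2) → 7 ✓
Line 3: thick (1), crane (1), with (1), five (1), dew (1) → 5 ✓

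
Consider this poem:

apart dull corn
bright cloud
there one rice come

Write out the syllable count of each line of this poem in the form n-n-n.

Line 1: apart (2), dull (1), corn (1) → 4
Line 2: bright (1), cloud (1) → 2
Line 3: there (1), one (1), rice (1), come (1) → 4

4-2-4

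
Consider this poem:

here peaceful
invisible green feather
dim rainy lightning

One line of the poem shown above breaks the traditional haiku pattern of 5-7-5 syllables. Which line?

Line 1: here(1) + peaceful(2) = 3 (expected 5)
Line 2: invisible(4) + green(1) + feather(2) = 7 ✓
Line 3: dim(1) + rainy(2) + lightning(2) = 5 ✓

The first line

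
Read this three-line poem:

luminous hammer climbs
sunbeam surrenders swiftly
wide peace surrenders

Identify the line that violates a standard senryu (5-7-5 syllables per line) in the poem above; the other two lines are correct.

Line 1: "luminous hammer climbs": 3+2+1 = 6 (expected 5)
Line 2: "sunbeam surrenders swiftly": 2+3+2 = 7 ✓
Line 3: "wide peace surrenders": 1+1+3 = 5 ✓

The first line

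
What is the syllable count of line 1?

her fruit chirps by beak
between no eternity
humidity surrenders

5

Line 1: her (1), fruit (1), chirps (1), by (1), beak (1) → 5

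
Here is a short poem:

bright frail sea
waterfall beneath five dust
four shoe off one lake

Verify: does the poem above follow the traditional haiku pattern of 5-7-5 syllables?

No

Line 1: bright(1) + frail(1) + sea(1) = 3 (expected 5)
Line 2: waterfall(3) + beneath(2) + five(1) + dust(1) = 7 ✓
Line 3: four(1) + shoe(1) + off(1) + one(1) + lake(1) = 5 ✓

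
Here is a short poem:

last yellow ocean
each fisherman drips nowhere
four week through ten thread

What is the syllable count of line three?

Line three: four (1), week (1), through (1), ten (1), thread (1) → 5

5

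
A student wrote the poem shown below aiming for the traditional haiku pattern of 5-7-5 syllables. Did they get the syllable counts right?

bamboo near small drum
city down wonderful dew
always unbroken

Yes

Line 1: bamboo(2) + near(1) + small(1) + drum(1) = 5 ✓
Line 2: city(2) + down(1) + wonderful(3) + dew(1) = 7 ✓
Line 3: always(2) + unbroken(3) = 5 ✓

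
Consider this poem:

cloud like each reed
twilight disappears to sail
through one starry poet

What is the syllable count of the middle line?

7

The middle line: twilight (2), disappears (3), to (1), sail (1) → 7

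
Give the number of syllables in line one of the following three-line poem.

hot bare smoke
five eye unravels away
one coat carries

Line one: "hot bare smoke": 1+1+1 = 3

3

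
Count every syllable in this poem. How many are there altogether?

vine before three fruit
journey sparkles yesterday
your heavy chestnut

17

Line 1: vine(1) + before(2) + three(1) + fruit(1) = 5
Line 2: journey(2) + sparkles(2) + yesterday(3) = 7
Line 3: your(1) + heavy(2) + chestnut(2) = 5
Total: 5 + 7 + 5 = 17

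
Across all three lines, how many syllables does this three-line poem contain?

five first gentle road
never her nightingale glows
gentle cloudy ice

Line 1: five(1) + first(1) + gentle(2) + road(1) = 5
Line 2: never(2) + her(1) + nightingale(3) + glows(1) = 7
Line 3: gentle(2) + cloudy(2) + ice(1) = 5
Total: 5 + 7 + 5 = 17

17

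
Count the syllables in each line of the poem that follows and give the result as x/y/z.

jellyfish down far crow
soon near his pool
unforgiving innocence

Line 1: jellyfish (3), down (1), far (1), crow (1) → 6
Line 2: soon (1), near (1), his (1), pool (1) → 4
Line 3: unforgiving (4), innocence (3) → 7

6/4/7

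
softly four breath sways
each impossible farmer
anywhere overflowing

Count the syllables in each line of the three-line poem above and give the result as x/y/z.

Line 1: softly (2), four (1), breath (1), sways (1) → 5
Line 2: each (1), impossible (4), farmer (2) → 7
Line 3: anywhere (3), overflowing (4) → 7

5/7/7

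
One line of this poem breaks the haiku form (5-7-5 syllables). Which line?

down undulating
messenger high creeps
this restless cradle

Line 2

Line 1: down (1), undulating (4) → 5 ✓
Line 2: messenger (3), high (1), creeps (1) → 5 (expected 7)
Line 3: this (1), restless (2), cradle (2) → 5 ✓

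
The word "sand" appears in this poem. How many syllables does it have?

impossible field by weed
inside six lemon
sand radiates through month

"sand" has 1 syllable.

1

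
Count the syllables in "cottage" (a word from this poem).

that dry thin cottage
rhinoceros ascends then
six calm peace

"cottage" has 2 syllables.

2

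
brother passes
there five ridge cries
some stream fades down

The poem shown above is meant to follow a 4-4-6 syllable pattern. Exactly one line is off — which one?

Line 1: brother (2), passes (2) → 4 ✓
Line 2: there (1), five (1), ridge (1), cries (1) → 4 ✓
Line 3: some (1), stream (1), fades (1), down (1) → 4 (expected 6)

The third line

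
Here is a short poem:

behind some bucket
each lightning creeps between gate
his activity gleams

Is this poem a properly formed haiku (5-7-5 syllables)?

Line 1: "behind some bucket": 2+1+2 = 5 ✓
Line 2: "each lightning creeps between gate": 1+2+1+2+1 = 7 ✓
Line 3: "his activity gleams": 1+4+1 = 6 (expected 5)

No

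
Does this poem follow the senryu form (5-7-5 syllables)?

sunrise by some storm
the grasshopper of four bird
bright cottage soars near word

Line 1: sunrise(2) + by(1) + some(1) + storm(1) = 5 ✓
Line 2: the(1) + grasshopper(3) + of(1) + four(1) + bird(1) = 7 ✓
Line 3: bright(1) + cottage(2) + soars(1) + near(1) + word(1) = 6 (expected 5)

No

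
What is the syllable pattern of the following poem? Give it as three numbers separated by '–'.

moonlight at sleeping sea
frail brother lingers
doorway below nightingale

6–5–7

Line 1: moonlight (2), at (1), sleeping (2), sea (1) → 6
Line 2: frail (1), brother (2), lingers (2) → 5
Line 3: doorway (2), below (2), nightingale (3) → 7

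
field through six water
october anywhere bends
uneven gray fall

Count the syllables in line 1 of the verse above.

5

Line 1: field (1), through (1), six (1), water (2) → 5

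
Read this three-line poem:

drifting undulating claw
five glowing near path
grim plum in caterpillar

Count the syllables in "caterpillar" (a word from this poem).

"caterpillar" has 4 syllables.

4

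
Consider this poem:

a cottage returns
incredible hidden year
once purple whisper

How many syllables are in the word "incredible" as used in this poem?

4

"incredible" has 4 syllables.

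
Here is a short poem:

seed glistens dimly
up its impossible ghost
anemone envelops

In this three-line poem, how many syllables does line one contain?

5

Line one: "seed glistens dimly": 1+2+2 = 5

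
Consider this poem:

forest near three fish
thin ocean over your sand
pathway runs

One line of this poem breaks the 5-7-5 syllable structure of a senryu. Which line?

Line 1: forest (2), near (1), three (1), fish (1) → 5 ✓
Line 2: thin (1), ocean (2), over (2), your (1), sand (1) → 7 ✓
Line 3: pathway (2), runs (1) → 3 (expected 5)

The third line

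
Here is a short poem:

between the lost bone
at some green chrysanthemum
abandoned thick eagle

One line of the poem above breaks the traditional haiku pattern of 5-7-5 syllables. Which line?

The third line

Line 1: "between the lost bone": 2+1+1+1 = 5 ✓
Line 2: "at some green chrysanthemum": 1+1+1+4 = 7 ✓
Line 3: "abandoned thick eagle": 3+1+2 = 6 (expected 5)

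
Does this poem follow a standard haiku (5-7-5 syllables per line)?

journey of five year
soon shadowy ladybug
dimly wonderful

Line 1: journey (2), of (1), five (1), year (1) → 5 ✓
Line 2: soon (1), shadowy (3), ladybug (3) → 7 ✓
Line 3: dimly (2), wonderful (3) → 5 ✓

Yes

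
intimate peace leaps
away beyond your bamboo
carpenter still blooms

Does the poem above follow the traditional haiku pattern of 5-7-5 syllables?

Line 1: intimate(3) + peace(1) + leaps(1) = 5 ✓
Line 2: away(2) + beyond(2) + your(1) + bamboo(2) = 7 ✓
Line 3: carpenter(3) + still(1) + blooms(1) = 5 ✓

Yes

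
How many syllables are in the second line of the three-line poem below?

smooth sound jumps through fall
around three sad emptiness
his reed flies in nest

The second line: "around three sad emptiness": 2+1+1+3 = 7

7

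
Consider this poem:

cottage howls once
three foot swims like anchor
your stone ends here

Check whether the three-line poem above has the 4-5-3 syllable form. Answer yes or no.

Line 1: cottage (2), howls (1), once (1) → 4 ✓
Line 2: three (1), foot (1), swims (1), like (1), anchor (2) → 6 (expected 5)
Line 3: your (1), stone (1), ends (1), here (1) → 4 (expected 3)

No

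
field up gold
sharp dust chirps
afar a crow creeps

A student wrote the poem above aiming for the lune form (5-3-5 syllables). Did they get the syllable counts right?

Line 1: field (1), up (1), gold (1) → 3 (expected 5)
Line 2: sharp (1), dust (1), chirps (1) → 3 ✓
Line 3: afar (2), a (1), crow (1), creeps (1) → 5 ✓

No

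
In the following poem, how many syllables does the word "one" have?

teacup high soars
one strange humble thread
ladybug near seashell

1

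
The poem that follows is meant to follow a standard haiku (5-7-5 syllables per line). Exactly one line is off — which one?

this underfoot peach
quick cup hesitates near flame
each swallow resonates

Line 3

Line 1: this(1) + underfoot(3) + peach(1) = 5 ✓
Line 2: quick(1) + cup(1) + hesitates(3) + near(1) + flame(1) = 7 ✓
Line 3: each(1) + swallow(2) + resonates(3) = 6 (expected 5)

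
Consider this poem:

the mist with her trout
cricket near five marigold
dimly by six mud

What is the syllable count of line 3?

5

Line 3: dimly(2) + by(1) + six(1) + mud(1) = 5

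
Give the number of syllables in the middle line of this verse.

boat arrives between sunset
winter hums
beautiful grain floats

The middle line: "winter hums": 2+1 = 3

3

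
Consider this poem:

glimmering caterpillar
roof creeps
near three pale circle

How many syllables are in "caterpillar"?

4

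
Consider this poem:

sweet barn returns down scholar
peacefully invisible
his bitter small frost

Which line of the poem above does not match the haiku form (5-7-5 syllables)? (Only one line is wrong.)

The first line

Line 1: sweet(1) + barn(1) + returns(2) + down(1) + scholar(2) = 7 (expected 5)
Line 2: peacefully(3) + invisible(4) = 7 ✓
Line 3: his(1) + bitter(2) + small(1) + frost(1) = 5 ✓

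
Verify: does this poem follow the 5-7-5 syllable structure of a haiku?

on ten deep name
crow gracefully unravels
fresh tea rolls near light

No

Line 1: on(1) + ten(1) + deep(1) + name(1) = 4 (expected 5)
Line 2: crow(1) + gracefully(3) + unravels(3) = 7 ✓
Line 3: fresh(1) + tea(1) + rolls(1) + near(1) + light(1) = 5 ✓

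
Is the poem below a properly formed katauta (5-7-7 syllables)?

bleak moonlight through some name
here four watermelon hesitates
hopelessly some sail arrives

No

Line 1: bleak(1) + moonlight(2) + through(1) + some(1) + name(1) = 6 (expected 5)
Line 2: here(1) + four(1) + watermelon(4) + hesitates(3) = 9 (expected 7)
Line 3: hopelessly(3) + some(1) + sail(1) + arrives(2) = 7 ✓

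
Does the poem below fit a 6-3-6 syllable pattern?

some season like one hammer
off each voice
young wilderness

No

Line 1: some(1) + season(2) + like(1) + one(1) + hammer(2) = 7 (expected 6)
Line 2: off(1) + each(1) + voice(1) = 3 ✓
Line 3: young(1) + wilderness(3) = 4 (expected 6)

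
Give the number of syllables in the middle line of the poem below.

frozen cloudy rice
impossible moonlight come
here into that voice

The middle line: "impossible moonlight come": 4+2+1 = 7

7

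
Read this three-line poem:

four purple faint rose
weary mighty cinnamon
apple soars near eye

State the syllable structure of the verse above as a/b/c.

5/7/5

Line 1: four(1) + purple(2) + faint(1) + rose(1) = 5
Line 2: weary(2) + mighty(2) + cinnamon(3) = 7
Line 3: apple(2) + soars(1) + near(1) + eye(1) = 5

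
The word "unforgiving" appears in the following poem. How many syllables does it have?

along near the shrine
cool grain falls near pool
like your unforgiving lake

"unforgiving" has 4 syllables.

4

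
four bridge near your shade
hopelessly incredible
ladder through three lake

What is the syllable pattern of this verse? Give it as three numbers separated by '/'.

5/7/5

Line 1: four(1) + bridge(1) + near(1) + your(1) + shade(1) = 5
Line 2: hopelessly(3) + incredible(4) = 7
Line 3: ladder(2) + through(1) + three(1) + lake(1) = 5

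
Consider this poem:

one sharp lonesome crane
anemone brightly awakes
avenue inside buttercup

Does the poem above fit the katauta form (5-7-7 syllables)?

No

Line 1: "one sharp lonesome crane": 1+1+2+1 = 5 ✓
Line 2: "anemone brightly awakes": 4+2+2 = 8 (expected 7)
Line 3: "avenue inside buttercup": 3+2+3 = 8 (expected 7)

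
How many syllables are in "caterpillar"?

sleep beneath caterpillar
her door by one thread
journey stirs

4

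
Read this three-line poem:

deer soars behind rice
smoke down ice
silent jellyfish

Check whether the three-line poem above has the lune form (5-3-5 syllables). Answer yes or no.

Line 1: "deer soars behind rice": 1+1+2+1 = 5 ✓
Line 2: "smoke down ice": 1+1+1 = 3 ✓
Line 3: "silent jellyfish": 2+3 = 5 ✓

Yes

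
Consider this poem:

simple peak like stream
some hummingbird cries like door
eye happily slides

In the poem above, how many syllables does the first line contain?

5

The first line: simple (2), peak (1), like (1), stream (1) → 5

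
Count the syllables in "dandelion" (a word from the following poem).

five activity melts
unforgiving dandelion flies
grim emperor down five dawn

4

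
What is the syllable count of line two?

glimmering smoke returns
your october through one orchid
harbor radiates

Line two: your(1) + october(3) + through(1) + one(1) + orchid(2) = 8

8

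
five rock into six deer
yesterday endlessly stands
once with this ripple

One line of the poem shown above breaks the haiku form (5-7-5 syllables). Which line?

The first line

Line 1: five(1) + rock(1) + into(2) + six(1) + deer(1) = 6 (expected 5)
Line 2: yesterday(3) + endlessly(3) + stands(1) = 7 ✓
Line 3: once(1) + with(1) + this(1) + ripple(2) = 5 ✓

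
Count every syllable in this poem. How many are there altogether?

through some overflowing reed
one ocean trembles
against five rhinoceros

Line 1: through (1), some (1), overflowing (4), reed (1) → 7
Line 2: one (1), ocean (2), trembles (2) → 5
Line 3: against (2), five (1), rhinoceros (4) → 7
Total: 7 + 5 + 7 = 19

19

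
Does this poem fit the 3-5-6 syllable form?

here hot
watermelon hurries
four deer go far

Line 1: here (1), hot (1) → 2 (expected 3)
Line 2: watermelon (4), hurries (2) → 6 (expected 5)
Line 3: four (1), deer (1), go (1), far (1) → 4 (expected 6)

No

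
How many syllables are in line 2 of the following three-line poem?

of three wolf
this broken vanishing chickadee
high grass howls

9

Line 2: this (1), broken (2), vanishing (3), chickadee (3) → 9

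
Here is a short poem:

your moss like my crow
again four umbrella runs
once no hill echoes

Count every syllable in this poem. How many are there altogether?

Line 1: your(1) + moss(1) + like(1) + my(1) + crow(1) = 5
Line 2: again(2) + four(1) + umbrella(3) + runs(1) = 7
Line 3: once(1) + no(1) + hill(1) + echoes(2) = 5
Total: 5 + 7 + 5 = 17

17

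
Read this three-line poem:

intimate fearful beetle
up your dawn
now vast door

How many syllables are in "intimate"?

"intimate" has 3 syllables.

3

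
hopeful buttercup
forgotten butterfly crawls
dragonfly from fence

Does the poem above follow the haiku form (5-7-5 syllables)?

Yes

Line 1: hopeful (2), buttercup (3) → 5 ✓
Line 2: forgotten (3), butterfly (3), crawls (1) → 7 ✓
Line 3: dragonfly (3), from (1), fence (1) → 5 ✓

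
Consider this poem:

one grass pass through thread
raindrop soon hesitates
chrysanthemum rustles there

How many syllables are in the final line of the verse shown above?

The final line: chrysanthemum (4), rustles (2), there (1) → 7

7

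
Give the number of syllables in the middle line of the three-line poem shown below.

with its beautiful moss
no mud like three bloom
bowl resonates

5

The middle line: "no mud like three bloom": 1+1+1+1+1 = 5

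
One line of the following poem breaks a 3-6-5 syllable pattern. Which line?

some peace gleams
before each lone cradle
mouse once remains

Line 1: some (1), peace (1), gleams (1) → 3 ✓
Line 2: before (2), each (1), lone (1), cradle (2) → 6 ✓
Line 3: mouse (1), once (1), remains (2) → 4 (expected 5)

Line 3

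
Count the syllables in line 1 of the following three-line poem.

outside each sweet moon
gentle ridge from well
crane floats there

Line 1: outside(2) + each(1) + sweet(1) + moon(1) = 5

5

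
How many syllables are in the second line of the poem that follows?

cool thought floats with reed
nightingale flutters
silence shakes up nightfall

The second line: nightingale(3) + flutters(2) = 5

5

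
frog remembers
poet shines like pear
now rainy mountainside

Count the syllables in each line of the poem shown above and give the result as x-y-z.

4-5-6

Line 1: "frog remembers": 1+3 = 4
Line 2: "poet shines like pear": 2+1+1+1 = 5
Line 3: "now rainy mountainside": 1+2+3 = 6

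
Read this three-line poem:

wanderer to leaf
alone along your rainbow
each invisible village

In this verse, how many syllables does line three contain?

7

Line three: "each invisible village": 1+4+2 = 7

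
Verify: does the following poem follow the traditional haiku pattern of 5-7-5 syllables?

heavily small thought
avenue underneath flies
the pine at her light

Yes

Line 1: heavily (3), small (1), thought (1) → 5 ✓
Line 2: avenue (3), underneath (3), flies (1) → 7 ✓
Line 3: the (1), pine (1), at (1), her (1), light (1) → 5 ✓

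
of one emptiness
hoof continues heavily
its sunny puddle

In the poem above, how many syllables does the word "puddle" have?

2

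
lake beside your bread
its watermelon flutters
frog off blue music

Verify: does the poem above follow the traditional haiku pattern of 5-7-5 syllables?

Line 1: "lake beside your bread": 1+2+1+1 = 5 ✓
Line 2: "its watermelon flutters": 1+4+2 = 7 ✓
Line 3: "frog off blue music": 1+1+1+2 = 5 ✓

Yes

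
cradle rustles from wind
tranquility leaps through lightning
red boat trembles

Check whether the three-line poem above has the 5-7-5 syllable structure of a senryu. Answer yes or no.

No

Line 1: cradle (2), rustles (2), from (1), wind (1) → 6 (expected 5)
Line 2: tranquility (4), leaps (1), through (1), lightning (2) → 8 (expected 7)
Line 3: red (1), boat (1), trembles (2) → 4 (expected 5)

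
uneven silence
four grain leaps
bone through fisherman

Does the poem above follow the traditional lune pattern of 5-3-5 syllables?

Line 1: "uneven silence": 3+2 = 5 ✓
Line 2: "four grain leaps": 1+1+1 = 3 ✓
Line 3: "bone through fisherman": 1+1+3 = 5 ✓

Yes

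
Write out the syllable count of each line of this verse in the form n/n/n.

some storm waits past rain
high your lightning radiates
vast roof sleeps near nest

5/7/5

Line 1: some (1), storm (1), waits (1), past (1), rain (1) → 5
Line 2: high (1), your (1), lightning (2), radiates (3) → 7
Line 3: vast (1), roof (1), sleeps (1), near (1), nest (1) → 5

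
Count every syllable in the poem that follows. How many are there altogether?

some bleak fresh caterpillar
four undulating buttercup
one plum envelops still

21

Line 1: some (1), bleak (1), fresh (1), caterpillar (4) → 7
Line 2: four (1), undulating (4), buttercup (3) → 8
Line 3: one (1), plum (1), envelops (3), still (1) → 6
Total: 7 + 8 + 6 = 21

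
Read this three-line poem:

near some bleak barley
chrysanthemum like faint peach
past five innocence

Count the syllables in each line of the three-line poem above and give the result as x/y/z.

5/7/5

Line 1: near (1), some (1), bleak (1), barley (2) → 5
Line 2: chrysanthemum (4), like (1), faint (1), peach (1) → 7
Line 3: past (1), five (1), innocence (3) → 5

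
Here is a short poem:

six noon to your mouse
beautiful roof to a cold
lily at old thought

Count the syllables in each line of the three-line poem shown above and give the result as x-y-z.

5-7-5

Line 1: "six noon to your mouse": 1+1+1+1+1 = 5
Line 2: "beautiful roof to a cold": 3+1+1+1+1 = 7
Line 3: "lily at old thought": 2+1+1+1 = 5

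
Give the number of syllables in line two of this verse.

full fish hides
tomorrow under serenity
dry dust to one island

Line two: tomorrow(3) + under(2) + serenity(4) = 9

9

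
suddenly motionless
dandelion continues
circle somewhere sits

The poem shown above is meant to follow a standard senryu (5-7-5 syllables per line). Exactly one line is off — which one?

The first line

Line 1: "suddenly motionless": 3+3 = 6 (expected 5)
Line 2: "dandelion continues": 4+3 = 7 ✓
Line 3: "circle somewhere sits": 2+2+1 = 5 ✓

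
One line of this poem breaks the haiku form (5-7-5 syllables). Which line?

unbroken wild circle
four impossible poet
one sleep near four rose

The first line

Line 1: unbroken(3) + wild(1) + circle(2) = 6 (expected 5)
Line 2: four(1) + impossible(4) + poet(2) = 7 ✓
Line 3: one(1) + sleep(1) + near(1) + four(1) + rose(1) = 5 ✓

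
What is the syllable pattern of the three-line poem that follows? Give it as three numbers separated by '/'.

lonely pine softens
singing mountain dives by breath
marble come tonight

Line 1: "lonely pine softens": 2+1+2 = 5
Line 2: "singing mountain dives by breath": 2+2+1+1+1 = 7
Line 3: "marble come tonight": 2+1+2 = 5

5/7/5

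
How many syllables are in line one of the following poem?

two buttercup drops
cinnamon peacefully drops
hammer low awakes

5

Line one: two(1) + buttercup(3) + drops(1) = 5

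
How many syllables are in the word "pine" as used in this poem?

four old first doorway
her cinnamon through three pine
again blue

"pine" has 1 syllable.

1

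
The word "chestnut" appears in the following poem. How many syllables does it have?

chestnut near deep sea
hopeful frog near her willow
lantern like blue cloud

2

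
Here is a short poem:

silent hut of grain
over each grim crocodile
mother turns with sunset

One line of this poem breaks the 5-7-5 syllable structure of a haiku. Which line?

The third line

Line 1: silent(2) + hut(1) + of(1) + grain(1) = 5 ✓
Line 2: over(2) + each(1) + grim(1) + crocodile(3) = 7 ✓
Line 3: mother(2) + turns(1) + with(1) + sunset(2) = 6 (expected 5)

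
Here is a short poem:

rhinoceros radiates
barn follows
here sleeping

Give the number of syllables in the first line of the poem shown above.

7

The first line: "rhinoceros radiates": 4+3 = 7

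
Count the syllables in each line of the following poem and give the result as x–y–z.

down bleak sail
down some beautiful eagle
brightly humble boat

3–7–5

Line 1: "down bleak sail": 1+1+1 = 3
Line 2: "down some beautiful eagle": 1+1+3+2 = 7
Line 3: "brightly humble boat": 2+2+1 = 5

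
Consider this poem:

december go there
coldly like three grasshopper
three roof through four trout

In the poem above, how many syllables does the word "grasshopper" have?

3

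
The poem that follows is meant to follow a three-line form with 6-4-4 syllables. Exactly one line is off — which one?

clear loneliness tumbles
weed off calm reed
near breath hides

Line 3

Line 1: clear(1) + loneliness(3) + tumbles(2) = 6 ✓
Line 2: weed(1) + off(1) + calm(1) + reed(1) = 4 ✓
Line 3: near(1) + breath(1) + hides(1) = 3 (expected 4)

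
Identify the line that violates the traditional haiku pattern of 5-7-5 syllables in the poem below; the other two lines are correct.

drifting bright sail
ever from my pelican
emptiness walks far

The first line

Line 1: drifting(2) + bright(1) + sail(1) = 4 (expected 5)
Line 2: ever(2) + from(1) + my(1) + pelican(3) = 7 ✓
Line 3: emptiness(3) + walks(1) + far(1) = 5 ✓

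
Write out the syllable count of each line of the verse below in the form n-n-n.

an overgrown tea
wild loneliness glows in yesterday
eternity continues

Line 1: an(1) + overgrown(3) + tea(1) = 5
Line 2: wild(1) + loneliness(3) + glows(1) + in(1) + yesterday(3) = 9
Line 3: eternity(4) + continues(3) = 7

5-9-7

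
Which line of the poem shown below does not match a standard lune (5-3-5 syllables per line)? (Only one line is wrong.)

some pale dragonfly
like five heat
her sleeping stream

Line 1: some(1) + pale(1) + dragonfly(3) = 5 ✓
Line 2: like(1) + five(1) + heat(1) = 3 ✓
Line 3: her(1) + sleeping(2) + stream(1) = 4 (expected 5)

The third line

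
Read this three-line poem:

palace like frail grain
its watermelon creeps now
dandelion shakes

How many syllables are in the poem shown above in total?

17

Line 1: "palace like frail grain": 2+1+1+1 = 5
Line 2: "its watermelon creeps now": 1+4+1+1 = 7
Line 3: "dandelion shakes": 4+1 = 5
Total: 5 + 7 + 5 = 17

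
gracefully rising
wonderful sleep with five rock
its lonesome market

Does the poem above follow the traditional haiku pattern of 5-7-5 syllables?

Yes

Line 1: gracefully (3), rising (2) → 5 ✓
Line 2: wonderful (3), sleep (1), with (1), five (1), rock (1) → 7 ✓
Line 3: its (1), lonesome (2), market (2) → 5 ✓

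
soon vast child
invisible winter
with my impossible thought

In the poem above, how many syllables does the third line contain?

The third line: with (1), my (1), impossible (4), thought (1) → 7

7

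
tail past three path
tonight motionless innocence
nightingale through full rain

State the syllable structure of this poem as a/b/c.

Line 1: "tail past three path": 1+1+1+1 = 4
Line 2: "tonight motionless innocence": 2+3+3 = 8
Line 3: "nightingale through full rain": 3+1+1+1 = 6

4/8/6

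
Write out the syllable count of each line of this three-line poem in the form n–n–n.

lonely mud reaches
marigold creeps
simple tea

Line 1: "lonely mud reaches": 2+1+2 = 5
Line 2: "marigold creeps": 3+1 = 4
Line 3: "simple tea": 2+1 = 3

5–4–3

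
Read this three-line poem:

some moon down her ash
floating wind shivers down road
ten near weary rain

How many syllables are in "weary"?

2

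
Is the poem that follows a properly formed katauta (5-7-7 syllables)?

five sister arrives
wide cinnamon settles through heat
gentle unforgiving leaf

No

Line 1: five(1) + sister(2) + arrives(2) = 5 ✓
Line 2: wide(1) + cinnamon(3) + settles(2) + through(1) + heat(1) = 8 (expected 7)
Line 3: gentle(2) + unforgiving(4) + leaf(1) = 7 ✓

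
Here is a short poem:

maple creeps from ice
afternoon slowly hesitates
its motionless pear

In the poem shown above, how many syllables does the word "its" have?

1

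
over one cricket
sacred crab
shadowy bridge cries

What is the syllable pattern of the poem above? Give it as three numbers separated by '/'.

Line 1: over (2), one (1), cricket (2) → 5
Line 2: sacred (2), crab (1) → 3
Line 3: shadowy (3), bridge (1), cries (1) → 5

5/3/5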